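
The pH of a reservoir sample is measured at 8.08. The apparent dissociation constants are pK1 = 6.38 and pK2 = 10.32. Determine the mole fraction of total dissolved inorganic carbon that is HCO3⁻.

α₁ = 1 / (1 + [H⁺]/K1 + K2/[H⁺]) = 1 / (1 + 10^-1.70 + 10^-2.24)
   = 1 / (1 + 0.019953 + 0.0057544) = 1/1.0257 = 0.9749

α₁ = 0.975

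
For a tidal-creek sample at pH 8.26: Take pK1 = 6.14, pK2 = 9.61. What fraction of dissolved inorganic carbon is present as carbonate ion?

α₂ = 1 / (1 + [H⁺]/K2 + [H⁺]²/(K1K2)) = 1 / (1 + 10^+1.35 + 10^-0.77)
   = 1 / (1 + 22.387 + 0.16982) = 1/23.557 = 0.04245

α₂ = 0.0425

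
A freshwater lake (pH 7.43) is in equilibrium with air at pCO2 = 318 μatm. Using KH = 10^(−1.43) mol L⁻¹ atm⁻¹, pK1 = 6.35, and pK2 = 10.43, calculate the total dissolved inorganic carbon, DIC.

DIC = 0.154 mmol/L

[CO2*] = KH · pCO2 = 10^(−1.43) × 318×10^-6 = 1.181×10^-5 mol/L
α₀ = 1/(1 + K1/[H⁺] + K1K2/[H⁺]²) = 1/(1 + 10^+1.08 + 10^-1.92) = 0.07672
DIC = [CO2*]/α₀ = 1.181×10^-5 / 0.07672 = 0.154 mmol/L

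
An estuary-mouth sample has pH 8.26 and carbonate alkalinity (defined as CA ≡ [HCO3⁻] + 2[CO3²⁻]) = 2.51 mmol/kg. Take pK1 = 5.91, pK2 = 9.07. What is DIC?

CA = [HCO3⁻] + 2[CO3²⁻] = (α₁ + 2α₂)·DIC
At pH 8.26: [H⁺]/K1 = 10^-2.35 = 0.0044668, K2/[H⁺] = 10^-0.81 = 0.15488
α₁ = 1/(1 + 0.0044668 + 0.15488) = 1/1.1593 = 0.8626; α₂ = α₁·K2/[H⁺] = 0.1336
α₁ + 2α₂ = 1.1297
DIC = CA / (α₁ + 2α₂) = 2.51 / 1.1297 = 2.22 mmol/kg

DIC = 2.22 mmol/kg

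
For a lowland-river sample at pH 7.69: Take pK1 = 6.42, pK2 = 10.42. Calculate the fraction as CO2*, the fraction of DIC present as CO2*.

α₀ = 0.0509

α₀ = 1 / (1 + K1/[H⁺] + K1K2/[H⁺]²) = 1 / (1 + 10^+1.27 + 10^-1.46)
   = 1 / (1 + 18.621 + 0.034674) = 1/19.656 = 0.05088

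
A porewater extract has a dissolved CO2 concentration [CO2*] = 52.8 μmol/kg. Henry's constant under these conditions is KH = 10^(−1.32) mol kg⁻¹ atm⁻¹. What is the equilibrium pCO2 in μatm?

pCO2 = 1100 μatm

KH = 10^(−1.32) = 4.786×10^-2 mol kg⁻¹ atm⁻¹
pCO2 = [CO2*]/KH = 52.8×10^-6 / 4.786×10^-2 = 1.10×10^-3 atm = 1100 μatm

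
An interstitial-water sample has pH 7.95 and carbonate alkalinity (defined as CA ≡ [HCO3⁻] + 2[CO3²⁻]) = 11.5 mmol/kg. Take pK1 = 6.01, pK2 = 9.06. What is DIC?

DIC = 10.8 mmol/kg

CA = [HCO3⁻] + 2[CO3²⁻] = (α₁ + 2α₂)·DIC
At pH 7.95: [H⁺]/K1 = 10^-1.94 = 0.011482, K2/[H⁺] = 10^-1.11 = 0.077625
α₁ = 1/(1 + 0.011482 + 0.077625) = 1/1.0891 = 0.9182; α₂ = α₁·K2/[H⁺] = 0.07127
α₁ + 2α₂ = 1.0607
DIC = CA / (α₁ + 2α₂) = 11.5 / 1.0607 = 10.8 mmol/kg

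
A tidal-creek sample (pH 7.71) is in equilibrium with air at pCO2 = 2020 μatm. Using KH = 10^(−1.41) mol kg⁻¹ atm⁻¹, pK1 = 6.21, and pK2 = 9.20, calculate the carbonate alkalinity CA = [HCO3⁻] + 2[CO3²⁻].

CA = 2.65 mmol/kg

[CO2*] = KH · pCO2 = 10^(−1.41) × 2020×10^-6 = 7.859×10^-5 mol/kg
α₀ = 1/(1 + K1/[H⁺] + K1K2/[H⁺]²) = 1/(1 + 10^+1.50 + 10^+0.01) = 0.02972
DIC = [CO2*]/α₀ = 7.859×10^-5 / 0.02972 = 2.644 mmol/kg
CA = (α₁ + 2α₂)·DIC = (0.9399 + 2×0.03041) × 2.644 = 2.65 mmol/kg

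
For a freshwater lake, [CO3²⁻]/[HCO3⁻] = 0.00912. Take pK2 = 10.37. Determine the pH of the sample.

pH = 8.33

From K2 = [H⁺][CO3²⁻]/[HCO3⁻]:  pH = pK2 + log₁₀([CO3²⁻]/[HCO3⁻])
log₁₀(0.00912) = -2.040
pH = 10.37 + (-2.040) = 8.33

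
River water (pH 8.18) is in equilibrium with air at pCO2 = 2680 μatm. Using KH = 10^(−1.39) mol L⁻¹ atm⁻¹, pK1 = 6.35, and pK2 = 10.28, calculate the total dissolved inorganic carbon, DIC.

[CO2*] = KH · pCO2 = 10^(−1.39) × 2680×10^-6 = 1.092×10^-4 mol/L
α₀ = 1/(1 + K1/[H⁺] + K1K2/[H⁺]²) = 1/(1 + 10^+1.83 + 10^-0.27) = 0.01446
DIC = [CO2*]/α₀ = 1.092×10^-4 / 0.01446 = 7.55 mmol/L

DIC = 7.55 mmol/L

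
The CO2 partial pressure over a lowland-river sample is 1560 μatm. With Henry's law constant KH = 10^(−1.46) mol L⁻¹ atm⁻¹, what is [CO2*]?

KH = 10^(−1.46) = 3.467×10^-2 mol L⁻¹ atm⁻¹
[CO2*] = KH · pCO2 = 3.467×10^-2 × 1560×10^-6 atm = 5.41×10^-5 mol/L

[CO2*] = 54.1 μmol/L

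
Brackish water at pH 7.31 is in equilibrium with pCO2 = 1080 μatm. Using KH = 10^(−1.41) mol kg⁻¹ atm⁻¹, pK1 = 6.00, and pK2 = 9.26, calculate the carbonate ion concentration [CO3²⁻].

[CO3²⁻] = 9.63 μmol/kg

[CO2*] = KH · pCO2 = 10^(−1.41) × 1080×10^-6 = 4.202×10^-5 mol/kg
α₀ = 1/(1 + K1/[H⁺] + K1K2/[H⁺]²) = 1/(1 + 10^+1.31 + 10^-0.64) = 0.04620
DIC = [CO2*]/α₀ = 4.202×10^-5 / 0.04620 = 0.9095 mmol/kg
[CO3²⁻] = α₂·DIC; α₂ = 0.01058, so [CO3²⁻] = 0.01058 × 0.9095 = 0.00963 mmol/kg = 9.63 μmol/kg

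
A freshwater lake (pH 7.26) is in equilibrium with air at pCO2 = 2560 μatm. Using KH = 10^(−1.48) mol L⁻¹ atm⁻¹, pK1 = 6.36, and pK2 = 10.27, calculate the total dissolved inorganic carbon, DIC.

[CO2*] = KH · pCO2 = 10^(−1.48) × 2560×10^-6 = 8.477×10^-5 mol/L
α₀ = 1/(1 + K1/[H⁺] + K1K2/[H⁺]²) = 1/(1 + 10^+0.90 + 10^-2.11) = 0.1117
DIC = [CO2*]/α₀ = 8.477×10^-5 / 0.1117 = 0.759 mmol/L

DIC = 0.759 mmol/L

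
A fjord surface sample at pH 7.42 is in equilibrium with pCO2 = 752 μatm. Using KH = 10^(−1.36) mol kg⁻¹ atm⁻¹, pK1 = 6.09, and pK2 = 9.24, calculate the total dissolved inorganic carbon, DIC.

DIC = 0.745 mmol/kg

[CO2*] = KH · pCO2 = 10^(−1.36) × 752×10^-6 = 3.283×10^-5 mol/kg
α₀ = 1/(1 + K1/[H⁺] + K1K2/[H⁺]²) = 1/(1 + 10^+1.33 + 10^-0.49) = 0.04405
DIC = [CO2*]/α₀ = 3.283×10^-5 / 0.04405 = 0.745 mmol/kg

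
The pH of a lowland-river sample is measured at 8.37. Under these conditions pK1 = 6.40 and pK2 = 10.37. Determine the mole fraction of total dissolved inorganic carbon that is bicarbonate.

α₁ = 0.980

α₁ = 1 / (1 + [H⁺]/K1 + K2/[H⁺]) = 1 / (1 + 10^-1.97 + 10^-2.00)
   = 1 / (1 + 0.010715 + 0.010000) = 1/1.0207 = 0.9797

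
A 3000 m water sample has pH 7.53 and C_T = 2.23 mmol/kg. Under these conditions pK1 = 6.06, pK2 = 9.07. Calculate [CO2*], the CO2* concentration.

[CO2*] = 0.0711 mmol/kg

α₀ = 1 / (1 + K1/[H⁺] + K1K2/[H⁺]²) = 1 / (1 + 10^+1.47 + 10^-0.07)
   = 1 / (1 + 29.512 + 0.85114) = 1/31.363 = 0.03188
[CO2*] = α₀ × DIC = 0.03188 × 2.23 = 0.0711 mmol/kg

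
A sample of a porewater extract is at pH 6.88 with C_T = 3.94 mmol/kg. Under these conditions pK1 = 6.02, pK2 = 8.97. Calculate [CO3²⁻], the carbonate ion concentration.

[CO3²⁻] = 0.0279 mmol/kg

α₂ = 1 / (1 + [H⁺]/K2 + [H⁺]²/(K1K2)) = 1 / (1 + 10^+2.09 + 10^+1.23)
   = 1 / (1 + 123.03 + 16.982) = 1/141.01 = 0.007092
[CO3²⁻] = α₂ × DIC = 0.007092 × 3.94 = 0.0279 mmol/kg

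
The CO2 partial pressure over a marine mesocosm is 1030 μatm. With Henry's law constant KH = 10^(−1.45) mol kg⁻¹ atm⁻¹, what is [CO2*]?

[CO2*] = 36.5 μmol/kg

KH = 10^(−1.45) = 3.548×10^-2 mol kg⁻¹ atm⁻¹
[CO2*] = KH · pCO2 = 3.548×10^-2 × 1030×10^-6 atm = 3.65×10^-5 mol/kg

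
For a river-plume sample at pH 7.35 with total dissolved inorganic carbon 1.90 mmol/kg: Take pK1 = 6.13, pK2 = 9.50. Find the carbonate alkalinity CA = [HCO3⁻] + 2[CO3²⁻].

CA = 1.81 mmol/kg

CA = [HCO3⁻] + 2[CO3²⁻] = (α₁ + 2α₂)·DIC
At pH 7.35: [H⁺]/K1 = 10^-1.22 = 0.060256, K2/[H⁺] = 10^-2.15 = 0.0070795
α₁ = 1/(1 + 0.060256 + 0.0070795) = 1/1.0673 = 0.9369; α₂ = α₁·K2/[H⁺] = 0.006633
α₁ + 2α₂ = 0.9502
CA = 0.9502 × 1.90 = 1.81 mmol/kg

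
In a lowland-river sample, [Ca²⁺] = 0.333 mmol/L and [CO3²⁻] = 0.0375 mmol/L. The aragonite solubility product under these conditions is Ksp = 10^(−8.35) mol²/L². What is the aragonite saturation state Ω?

Ksp = 10^(−8.35) = 4.467×10^-9
Ω = [Ca²⁺][CO3²⁻]/Ksp = (0.333×10^-3)(0.0375×10^-3) / 4.467×10^-9 = 2.80

Ω = 2.80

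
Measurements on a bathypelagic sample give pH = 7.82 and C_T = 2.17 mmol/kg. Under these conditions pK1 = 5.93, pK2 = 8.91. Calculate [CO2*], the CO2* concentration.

[CO2*] = 0.0255 mmol/kg

α₀ = 1 / (1 + K1/[H⁺] + K1K2/[H⁺]²) = 1 / (1 + 10^+1.89 + 10^+0.80)
   = 1 / (1 + 77.625 + 6.3096) = 1/84.934 = 0.01177
[CO2*] = α₀ × DIC = 0.01177 × 2.17 = 0.0255 mmol/kg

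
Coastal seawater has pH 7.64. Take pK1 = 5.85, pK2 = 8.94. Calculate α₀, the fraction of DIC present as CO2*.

α₀ = 1 / (1 + K1/[H⁺] + K1K2/[H⁺]²) = 1 / (1 + 10^+1.79 + 10^+0.49)
   = 1 / (1 + 61.660 + 3.0903) = 1/65.750 = 0.01521

α₀ = 0.0152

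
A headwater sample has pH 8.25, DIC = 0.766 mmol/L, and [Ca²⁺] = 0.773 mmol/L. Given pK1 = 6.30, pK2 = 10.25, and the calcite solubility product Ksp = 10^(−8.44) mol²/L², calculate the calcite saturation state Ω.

α₂ = 1 / (1 + [H⁺]/K2 + [H⁺]²/(K1K2)) = 1 / (1 + 10^+2.00 + 10^+0.05)
   = 1 / (1 + 100.00 + 1.1220) = 1/102.12 = 0.009792
[CO3²⁻] = α₂ × DIC = 0.009792 × 0.766 = 0.007501 mmol/L = 7.501 μmol/L
Ksp = 10^(−8.44) = 3.631×10^-9
Ω = [Ca²⁺][CO3²⁻]/Ksp = (0.773×10^-3)(7.501×10^-6) / 3.631×10^-9 = 1.60

Ω = 1.60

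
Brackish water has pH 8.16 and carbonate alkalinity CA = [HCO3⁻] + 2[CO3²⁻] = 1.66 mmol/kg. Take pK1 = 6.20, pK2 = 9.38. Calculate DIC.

DIC = 1.59 mmol/kg

CA = [HCO3⁻] + 2[CO3²⁻] = (α₁ + 2α₂)·DIC
At pH 8.16: [H⁺]/K1 = 10^-1.96 = 0.010965, K2/[H⁺] = 10^-1.22 = 0.060256
α₁ = 1/(1 + 0.010965 + 0.060256) = 1/1.0712 = 0.9335; α₂ = α₁·K2/[H⁺] = 0.05625
α₁ + 2α₂ = 1.0460
DIC = CA / (α₁ + 2α₂) = 1.66 / 1.0460 = 1.59 mmol/kg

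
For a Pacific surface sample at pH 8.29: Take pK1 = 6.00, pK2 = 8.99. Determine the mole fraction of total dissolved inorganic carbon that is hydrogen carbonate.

α₁ = 1 / (1 + [H⁺]/K1 + K2/[H⁺]) = 1 / (1 + 10^-2.29 + 10^-0.70)
   = 1 / (1 + 0.0051286 + 0.19953) = 1/1.2047 = 0.8301

α₁ = 0.830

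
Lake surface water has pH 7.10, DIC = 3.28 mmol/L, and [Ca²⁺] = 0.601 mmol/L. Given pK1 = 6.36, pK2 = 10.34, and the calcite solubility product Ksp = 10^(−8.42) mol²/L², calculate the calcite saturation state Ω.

α₂ = 1 / (1 + [H⁺]/K2 + [H⁺]²/(K1K2)) = 1 / (1 + 10^+3.24 + 10^+2.50)
   = 1 / (1 + 1737.8 + 316.23) = 1/2055.0 = 0.0004866
[CO3²⁻] = α₂ × DIC = 0.0004866 × 3.28 = 0.001596 mmol/L = 1.596 μmol/L
Ksp = 10^(−8.42) = 3.802×10^-9
Ω = [Ca²⁺][CO3²⁻]/Ksp = (0.601×10^-3)(1.596×10^-6) / 3.802×10^-9 = 0.252

Ω = 0.252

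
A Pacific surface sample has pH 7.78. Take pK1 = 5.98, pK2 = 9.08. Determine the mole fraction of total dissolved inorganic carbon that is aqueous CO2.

α₀ = 0.0149

α₀ = 1 / (1 + K1/[H⁺] + K1K2/[H⁺]²) = 1 / (1 + 10^+1.80 + 10^+0.50)
   = 1 / (1 + 63.096 + 3.1623) = 1/67.258 = 0.01487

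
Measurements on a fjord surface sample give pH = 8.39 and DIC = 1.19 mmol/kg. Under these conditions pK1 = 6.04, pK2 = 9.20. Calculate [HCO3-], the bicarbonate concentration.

[HCO3⁻] = 1.03 mmol/kg

α₁ = 1 / (1 + [H⁺]/K1 + K2/[H⁺]) = 1 / (1 + 10^-2.35 + 10^-0.81)
   = 1 / (1 + 0.0044668 + 0.15488) = 1/1.1593 = 0.8626
[HCO3⁻] = α₁ × DIC = 0.8626 × 1.19 = 1.03 mmol/kg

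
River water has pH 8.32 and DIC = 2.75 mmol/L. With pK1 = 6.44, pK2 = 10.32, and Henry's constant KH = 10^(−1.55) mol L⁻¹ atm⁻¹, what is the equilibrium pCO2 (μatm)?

pCO2 = 1260 μatm

α₀ = 1 / (1 + K1/[H⁺] + K1K2/[H⁺]²) = 1 / (1 + 10^+1.88 + 10^-0.12)
   = 1 / (1 + 75.858 + 0.75858) = 1/77.616 = 0.01288
[CO2*] = α₀ × DIC = 0.01288 × 2.75 = 0.03543 mmol/L
pCO2 = [CO2*]/KH = 3.543×10^-5 / 2.818×10^-2 = 1260 μatm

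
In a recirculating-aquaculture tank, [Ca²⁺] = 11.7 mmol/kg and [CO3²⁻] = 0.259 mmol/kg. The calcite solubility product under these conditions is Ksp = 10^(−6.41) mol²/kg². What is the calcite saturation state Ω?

Ω = 7.79

Ksp = 10^(−6.41) = 3.890×10^-7
Ω = [Ca²⁺][CO3²⁻]/Ksp = (11.7×10^-3)(0.259×10^-3) / 3.890×10^-7 = 7.79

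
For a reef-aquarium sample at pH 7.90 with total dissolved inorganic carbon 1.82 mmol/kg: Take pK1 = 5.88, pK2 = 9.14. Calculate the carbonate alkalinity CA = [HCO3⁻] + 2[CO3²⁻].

CA = 1.90 mmol/kg

CA = [HCO3⁻] + 2[CO3²⁻] = (α₁ + 2α₂)·DIC
At pH 7.90: [H⁺]/K1 = 10^-2.02 = 0.0095499, K2/[H⁺] = 10^-1.24 = 0.057544
α₁ = 1/(1 + 0.0095499 + 0.057544) = 1/1.0671 = 0.9371; α₂ = α₁·K2/[H⁺] = 0.05393
α₁ + 2α₂ = 1.0450
CA = 1.0450 × 1.82 = 1.90 mmol/kg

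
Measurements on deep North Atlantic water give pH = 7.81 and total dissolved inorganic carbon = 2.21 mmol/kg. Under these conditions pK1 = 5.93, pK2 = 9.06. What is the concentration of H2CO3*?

[CO2*] = 0.0272 mmol/kg

α₀ = 1 / (1 + K1/[H⁺] + K1K2/[H⁺]²) = 1 / (1 + 10^+1.88 + 10^+0.63)
   = 1 / (1 + 75.858 + 4.2658) = 1/81.124 = 0.01233
[CO2*] = α₀ × DIC = 0.01233 × 2.21 = 0.0272 mmol/kg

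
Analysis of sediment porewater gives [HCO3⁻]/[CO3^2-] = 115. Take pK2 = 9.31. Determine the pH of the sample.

pH = 7.25

From K2 = [H⁺][CO3^2-]/[HCO3⁻]:  pH = pK2 − log₁₀([HCO3⁻]/[CO3^2-])
log₁₀(115) = +2.061
pH = 9.31 − (+2.061) = 7.25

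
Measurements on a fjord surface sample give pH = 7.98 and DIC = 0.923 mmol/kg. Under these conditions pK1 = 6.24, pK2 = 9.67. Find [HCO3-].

[HCO3⁻] = 0.889 mmol/kg

α₁ = 1 / (1 + [H⁺]/K1 + K2/[H⁺]) = 1 / (1 + 10^-1.74 + 10^-1.69)
   = 1 / (1 + 0.018197 + 0.020417) = 1/1.0386 = 0.9628
[HCO3⁻] = α₁ × DIC = 0.9628 × 0.923 = 0.889 mmol/kg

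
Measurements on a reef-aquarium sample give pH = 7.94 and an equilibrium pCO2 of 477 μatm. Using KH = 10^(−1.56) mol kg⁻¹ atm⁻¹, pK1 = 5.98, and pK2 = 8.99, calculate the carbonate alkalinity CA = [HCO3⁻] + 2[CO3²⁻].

[CO2*] = KH · pCO2 = 10^(−1.56) × 477×10^-6 = 1.314×10^-5 mol/kg
α₀ = 1/(1 + K1/[H⁺] + K1K2/[H⁺]²) = 1/(1 + 10^+1.96 + 10^+0.91) = 0.009967
DIC = [CO2*]/α₀ = 1.314×10^-5 / 0.009967 = 1.318 mmol/kg
CA = (α₁ + 2α₂)·DIC = (0.9090 + 2×0.08102) × 1.318 = 1.41 mmol/kg

CA = 1.41 mmol/kg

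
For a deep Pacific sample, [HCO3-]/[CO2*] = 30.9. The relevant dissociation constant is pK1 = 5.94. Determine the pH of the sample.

pH = 7.43

From K1 = [H⁺][HCO3-]/[CO2*]:  pH = pK1 + log₁₀([HCO3-]/[CO2*])
log₁₀(30.9) = +1.490
pH = 5.94 + (+1.490) = 7.43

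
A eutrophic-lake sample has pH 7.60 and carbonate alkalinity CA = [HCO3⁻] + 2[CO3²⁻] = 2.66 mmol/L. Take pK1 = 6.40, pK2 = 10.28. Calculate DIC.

CA = [HCO3⁻] + 2[CO3²⁻] = (α₁ + 2α₂)·DIC
At pH 7.60: [H⁺]/K1 = 10^-1.20 = 0.063096, K2/[H⁺] = 10^-2.68 = 0.0020893
α₁ = 1/(1 + 0.063096 + 0.0020893) = 1/1.0652 = 0.9388; α₂ = α₁·K2/[H⁺] = 0.001961
α₁ + 2α₂ = 0.9427
DIC = CA / (α₁ + 2α₂) = 2.66 / 0.9427 = 2.82 mmol/L

DIC = 2.82 mmol/L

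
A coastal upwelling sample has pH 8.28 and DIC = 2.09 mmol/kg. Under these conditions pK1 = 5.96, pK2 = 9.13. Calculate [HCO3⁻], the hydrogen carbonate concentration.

α₁ = 1 / (1 + [H⁺]/K1 + K2/[H⁺]) = 1 / (1 + 10^-2.32 + 10^-0.85)
   = 1 / (1 + 0.0047863 + 0.14125) = 1/1.1460 = 0.8726
[HCO3⁻] = α₁ × DIC = 0.8726 × 2.09 = 1.82 mmol/kg

[HCO3⁻] = 1.82 mmol/kg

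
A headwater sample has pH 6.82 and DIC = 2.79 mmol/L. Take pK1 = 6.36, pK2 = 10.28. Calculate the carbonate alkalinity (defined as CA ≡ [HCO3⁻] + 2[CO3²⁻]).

CA = [HCO3⁻] + 2[CO3²⁻] = (α₁ + 2α₂)·DIC
At pH 6.82: [H⁺]/K1 = 10^-0.46 = 0.34674, K2/[H⁺] = 10^-3.46 = 0.00034674
α₁ = 1/(1 + 0.34674 + 0.00034674) = 1/1.3471 = 0.7423; α₂ = α₁·K2/[H⁺] = 0.0002574
α₁ + 2α₂ = 0.7429
CA = 0.7429 × 2.79 = 2.07 mmol/L

CA = 2.07 mmol/L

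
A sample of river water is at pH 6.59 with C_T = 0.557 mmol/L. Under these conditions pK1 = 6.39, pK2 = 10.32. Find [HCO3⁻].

α₁ = 1 / (1 + [H⁺]/K1 + K2/[H⁺]) = 1 / (1 + 10^-0.20 + 10^-3.73)
   = 1 / (1 + 0.63096 + 0.00018621) = 1/1.6311 = 0.6131
[HCO3⁻] = α₁ × DIC = 0.6131 × 0.557 = 0.341 mmol/L

[HCO3⁻] = 0.341 mmol/L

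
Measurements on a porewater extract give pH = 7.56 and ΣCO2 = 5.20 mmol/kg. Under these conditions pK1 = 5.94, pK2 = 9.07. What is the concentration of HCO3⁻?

α₁ = 1 / (1 + [H⁺]/K1 + K2/[H⁺]) = 1 / (1 + 10^-1.62 + 10^-1.51)
   = 1 / (1 + 0.023988 + 0.030903) = 1/1.0549 = 0.9480
[HCO3⁻] = α₁ × DIC = 0.9480 × 5.20 = 4.93 mmol/kg

[HCO3⁻] = 4.93 mmol/kg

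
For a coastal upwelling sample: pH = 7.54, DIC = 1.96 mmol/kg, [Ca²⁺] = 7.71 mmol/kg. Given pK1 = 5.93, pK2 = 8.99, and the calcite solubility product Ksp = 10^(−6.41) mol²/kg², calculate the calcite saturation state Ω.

α₂ = 1 / (1 + [H⁺]/K2 + [H⁺]²/(K1K2)) = 1 / (1 + 10^+1.45 + 10^-0.16)
   = 1 / (1 + 28.184 + 0.69183) = 1/29.876 = 0.03347
[CO3²⁻] = α₂ × DIC = 0.03347 × 1.96 = 0.06561 mmol/kg
Ksp = 10^(−6.41) = 3.890×10^-7
Ω = [Ca²⁺][CO3²⁻]/Ksp = (7.71×10^-3)(6.561×10^-5) / 3.890×10^-7 = 1.30

Ω = 1.30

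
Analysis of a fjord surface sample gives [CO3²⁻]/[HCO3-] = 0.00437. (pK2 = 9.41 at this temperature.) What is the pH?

From K2 = [H⁺][CO3²⁻]/[HCO3-]:  pH = pK2 + log₁₀([CO3²⁻]/[HCO3-])
log₁₀(0.00437) = -2.360
pH = 9.41 + (-2.360) = 7.05

pH = 7.05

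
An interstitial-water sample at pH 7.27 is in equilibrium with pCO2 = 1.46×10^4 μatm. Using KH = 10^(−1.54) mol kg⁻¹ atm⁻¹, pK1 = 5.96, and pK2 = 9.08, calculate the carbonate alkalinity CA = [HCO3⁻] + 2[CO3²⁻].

CA = 8.86 mmol/kg

[CO2*] = KH · pCO2 = 10^(−1.54) × 1.46×10^4×10^-6 = 4.211×10^-4 mol/kg
α₀ = 1/(1 + K1/[H⁺] + K1K2/[H⁺]²) = 1/(1 + 10^+1.31 + 10^-0.50) = 0.04601
DIC = [CO2*]/α₀ = 4.211×10^-4 / 0.04601 = 9.151 mmol/kg
CA = (α₁ + 2α₂)·DIC = (0.9394 + 2×0.01455) × 9.151 = 8.86 mmol/kg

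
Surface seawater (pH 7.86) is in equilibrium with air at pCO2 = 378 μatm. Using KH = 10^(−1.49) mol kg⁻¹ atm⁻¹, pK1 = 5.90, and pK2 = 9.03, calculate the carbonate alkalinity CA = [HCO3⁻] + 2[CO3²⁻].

[CO2*] = KH · pCO2 = 10^(−1.49) × 378×10^-6 = 1.223×10^-5 mol/kg
α₀ = 1/(1 + K1/[H⁺] + K1K2/[H⁺]²) = 1/(1 + 10^+1.96 + 10^+0.79) = 0.01017
DIC = [CO2*]/α₀ = 1.223×10^-5 / 0.01017 = 1.203 mmol/kg
CA = (α₁ + 2α₂)·DIC = (0.9272 + 2×0.06268) × 1.203 = 1.27 mmol/kg

CA = 1.27 mmol/kg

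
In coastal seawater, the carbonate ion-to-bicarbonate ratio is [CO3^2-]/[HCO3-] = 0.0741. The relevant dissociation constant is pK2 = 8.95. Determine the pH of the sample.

From K2 = [H⁺][CO3^2-]/[HCO3-]:  pH = pK2 + log₁₀([CO3^2-]/[HCO3-])
log₁₀(0.0741) = -1.130
pH = 8.95 + (-1.130) = 7.82

pH = 7.82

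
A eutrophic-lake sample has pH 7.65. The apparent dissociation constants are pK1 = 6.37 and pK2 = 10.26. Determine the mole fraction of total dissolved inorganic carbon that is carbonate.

α₂ = 1 / (1 + [H⁺]/K2 + [H⁺]²/(K1K2)) = 1 / (1 + 10^+2.61 + 10^+1.33)
   = 1 / (1 + 407.38 + 21.380) = 1/429.76 = 0.002327

α₂ = 0.00233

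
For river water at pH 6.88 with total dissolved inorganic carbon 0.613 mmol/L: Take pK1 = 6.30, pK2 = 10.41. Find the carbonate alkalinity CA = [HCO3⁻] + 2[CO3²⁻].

CA = 0.486 mmol/L

CA = [HCO3⁻] + 2[CO3²⁻] = (α₁ + 2α₂)·DIC
At pH 6.88: [H⁺]/K1 = 10^-0.58 = 0.26303, K2/[H⁺] = 10^-3.53 = 0.00029512
α₁ = 1/(1 + 0.26303 + 0.00029512) = 1/1.2633 = 0.7916; α₂ = α₁·K2/[H⁺] = 0.0002336
α₁ + 2α₂ = 0.7920
CA = 0.7920 × 0.613 = 0.486 mmol/L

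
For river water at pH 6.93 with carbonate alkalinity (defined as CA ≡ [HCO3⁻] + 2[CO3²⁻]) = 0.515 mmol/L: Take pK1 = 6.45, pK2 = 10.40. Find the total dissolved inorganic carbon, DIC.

DIC = 0.685 mmol/L

CA = [HCO3⁻] + 2[CO3²⁻] = (α₁ + 2α₂)·DIC
At pH 6.93: [H⁺]/K1 = 10^-0.48 = 0.33113, K2/[H⁺] = 10^-3.47 = 0.00033884
α₁ = 1/(1 + 0.33113 + 0.00033884) = 1/1.3315 = 0.7510; α₂ = α₁·K2/[H⁺] = 0.0002545
α₁ + 2α₂ = 0.7516
DIC = CA / (α₁ + 2α₂) = 0.515 / 0.7516 = 0.685 mmol/L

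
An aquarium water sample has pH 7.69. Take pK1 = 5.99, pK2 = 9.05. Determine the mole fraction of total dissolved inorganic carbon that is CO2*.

α₀ = 0.0188

α₀ = 1 / (1 + K1/[H⁺] + K1K2/[H⁺]²) = 1 / (1 + 10^+1.70 + 10^+0.34)
   = 1 / (1 + 50.119 + 2.1878) = 1/53.306 = 0.01876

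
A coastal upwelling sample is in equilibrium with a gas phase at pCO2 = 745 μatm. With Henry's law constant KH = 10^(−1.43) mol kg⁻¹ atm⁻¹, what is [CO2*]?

[CO2*] = 27.7 μmol/kg

KH = 10^(−1.43) = 3.715×10^-2 mol kg⁻¹ atm⁻¹
[CO2*] = KH · pCO2 = 3.715×10^-2 × 745×10^-6 atm = 2.77×10^-5 mol/kg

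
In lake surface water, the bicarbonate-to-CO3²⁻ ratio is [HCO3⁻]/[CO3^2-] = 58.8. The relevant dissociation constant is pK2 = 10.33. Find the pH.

From K2 = [H⁺][CO3^2-]/[HCO3⁻]:  pH = pK2 − log₁₀([HCO3⁻]/[CO3^2-])
log₁₀(58.8) = +1.769
pH = 10.33 − (+1.769) = 8.56

pH = 8.56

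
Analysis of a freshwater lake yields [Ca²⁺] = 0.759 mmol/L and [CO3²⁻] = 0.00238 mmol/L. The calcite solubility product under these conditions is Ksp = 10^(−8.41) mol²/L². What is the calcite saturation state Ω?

Ksp = 10^(−8.41) = 3.890×10^-9
Ω = [Ca²⁺][CO3²⁻]/Ksp = (0.759×10^-3)(0.00238×10^-3) / 3.890×10^-9 = 0.464

Ω = 0.464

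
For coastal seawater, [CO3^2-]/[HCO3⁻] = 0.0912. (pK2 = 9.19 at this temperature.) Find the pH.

From K2 = [H⁺][CO3^2-]/[HCO3⁻]:  pH = pK2 + log₁₀([CO3^2-]/[HCO3⁻])
log₁₀(0.0912) = -1.040
pH = 9.19 + (-1.040) = 8.15

pH = 8.15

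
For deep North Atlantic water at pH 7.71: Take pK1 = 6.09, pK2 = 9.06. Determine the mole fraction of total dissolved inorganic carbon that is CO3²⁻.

α₂ = 0.0418

α₂ = 1 / (1 + [H⁺]/K2 + [H⁺]²/(K1K2)) = 1 / (1 + 10^+1.35 + 10^-0.27)
   = 1 / (1 + 22.387 + 0.53703) = 1/23.924 = 0.04180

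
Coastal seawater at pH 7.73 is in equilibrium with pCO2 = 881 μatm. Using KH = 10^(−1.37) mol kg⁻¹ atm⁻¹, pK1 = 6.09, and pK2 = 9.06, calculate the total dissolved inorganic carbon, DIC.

DIC = 1.75 mmol/kg

[CO2*] = KH · pCO2 = 10^(−1.37) × 881×10^-6 = 3.758×10^-5 mol/kg
α₀ = 1/(1 + K1/[H⁺] + K1K2/[H⁺]²) = 1/(1 + 10^+1.64 + 10^+0.31) = 0.02142
DIC = [CO2*]/α₀ = 3.758×10^-5 / 0.02142 = 1.75 mmol/kg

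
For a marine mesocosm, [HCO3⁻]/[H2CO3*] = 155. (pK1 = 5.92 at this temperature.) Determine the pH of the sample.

pH = 8.11

From K1 = [H⁺][HCO3⁻]/[H2CO3*]:  pH = pK1 + log₁₀([HCO3⁻]/[H2CO3*])
log₁₀(155) = +2.190
pH = 5.92 + (+2.190) = 8.11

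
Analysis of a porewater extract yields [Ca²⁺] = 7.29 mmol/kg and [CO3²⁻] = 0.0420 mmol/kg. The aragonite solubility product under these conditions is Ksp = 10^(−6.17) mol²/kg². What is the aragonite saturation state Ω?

Ω = 0.453

Ksp = 10^(−6.17) = 6.761×10^-7
Ω = [Ca²⁺][CO3²⁻]/Ksp = (7.29×10^-3)(0.0420×10^-3) / 6.761×10^-7 = 0.453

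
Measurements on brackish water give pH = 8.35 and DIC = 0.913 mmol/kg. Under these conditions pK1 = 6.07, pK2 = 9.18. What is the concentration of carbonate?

[CO3²⁻] = 0.117 mmol/kg

α₂ = 1 / (1 + [H⁺]/K2 + [H⁺]²/(K1K2)) = 1 / (1 + 10^+0.83 + 10^-1.45)
   = 1 / (1 + 6.7608 + 0.035481) = 1/7.7963 = 0.1283
[CO3²⁻] = α₂ × DIC = 0.1283 × 0.913 = 0.117 mmol/kg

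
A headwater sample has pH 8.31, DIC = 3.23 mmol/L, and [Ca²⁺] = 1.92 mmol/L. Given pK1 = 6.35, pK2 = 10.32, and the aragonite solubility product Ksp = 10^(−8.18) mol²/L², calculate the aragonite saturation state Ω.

α₂ = 1 / (1 + [H⁺]/K2 + [H⁺]²/(K1K2)) = 1 / (1 + 10^+2.01 + 10^+0.05)
   = 1 / (1 + 102.33 + 1.1220) = 1/104.45 = 0.009574
[CO3²⁻] = α₂ × DIC = 0.009574 × 3.23 = 0.03092 mmol/L
Ksp = 10^(−8.18) = 6.607×10^-9
Ω = [Ca²⁺][CO3²⁻]/Ksp = (1.92×10^-3)(3.092×10^-5) / 6.607×10^-9 = 8.99

Ω = 8.99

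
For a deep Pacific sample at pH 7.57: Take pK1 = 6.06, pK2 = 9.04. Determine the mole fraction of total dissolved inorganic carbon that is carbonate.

α₂ = 0.0318

α₂ = 1 / (1 + [H⁺]/K2 + [H⁺]²/(K1K2)) = 1 / (1 + 10^+1.47 + 10^-0.04)
   = 1 / (1 + 29.512 + 0.91201) = 1/31.424 = 0.03182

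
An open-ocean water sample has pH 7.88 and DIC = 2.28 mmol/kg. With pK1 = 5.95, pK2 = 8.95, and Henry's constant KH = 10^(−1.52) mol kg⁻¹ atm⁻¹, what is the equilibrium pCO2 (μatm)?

α₀ = 1 / (1 + K1/[H⁺] + K1K2/[H⁺]²) = 1 / (1 + 10^+1.93 + 10^+0.86)
   = 1 / (1 + 85.114 + 7.2444) = 1/93.358 = 0.01071
[CO2*] = α₀ × DIC = 0.01071 × 2.28 = 0.02442 mmol/kg
pCO2 = [CO2*]/KH = 2.442×10^-5 / 3.020×10^-2 = 809 μatm

pCO2 = 809 μatm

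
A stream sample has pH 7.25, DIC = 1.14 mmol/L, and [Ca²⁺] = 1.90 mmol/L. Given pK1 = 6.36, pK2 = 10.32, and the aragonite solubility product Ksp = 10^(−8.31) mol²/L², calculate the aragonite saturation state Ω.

α₂ = 1 / (1 + [H⁺]/K2 + [H⁺]²/(K1K2)) = 1 / (1 + 10^+3.07 + 10^+2.18)
   = 1 / (1 + 1174.9 + 151.36) = 1/1327.3 = 0.0007534
[CO3²⁻] = α₂ × DIC = 0.0007534 × 1.14 = 0.0008589 mmol/L = 0.8589 μmol/L
Ksp = 10^(−8.31) = 4.898×10^-9
Ω = [Ca²⁺][CO3²⁻]/Ksp = (1.90×10^-3)(8.589×10^-7) / 4.898×10^-9 = 0.333

Ω = 0.333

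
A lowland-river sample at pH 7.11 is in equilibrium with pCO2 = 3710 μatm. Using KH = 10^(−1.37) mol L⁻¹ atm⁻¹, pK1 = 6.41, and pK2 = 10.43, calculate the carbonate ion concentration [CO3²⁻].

[CO3²⁻] = 0.380 μmol/L

[CO2*] = KH · pCO2 = 10^(−1.37) × 3710×10^-6 = 1.583×10^-4 mol/L
α₀ = 1/(1 + K1/[H⁺] + K1K2/[H⁺]²) = 1/(1 + 10^+0.70 + 10^-2.62) = 0.1663
DIC = [CO2*]/α₀ = 1.583×10^-4 / 0.1663 = 0.9518 mmol/L
[CO3²⁻] = α₂·DIC; α₂ = 0.0003989, so [CO3²⁻] = 0.0003989 × 0.9518 = 0.000380 mmol/L = 0.380 μmol/L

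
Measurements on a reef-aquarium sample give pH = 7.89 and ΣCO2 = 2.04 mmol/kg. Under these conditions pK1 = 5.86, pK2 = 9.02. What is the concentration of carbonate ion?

[CO3²⁻] = 0.140 mmol/kg

α₂ = 1 / (1 + [H⁺]/K2 + [H⁺]²/(K1K2)) = 1 / (1 + 10^+1.13 + 10^-0.90)
   = 1 / (1 + 13.490 + 0.12589) = 1/14.616 = 0.06842
[CO3²⁻] = α₂ × DIC = 0.06842 × 2.04 = 0.140 mmol/kg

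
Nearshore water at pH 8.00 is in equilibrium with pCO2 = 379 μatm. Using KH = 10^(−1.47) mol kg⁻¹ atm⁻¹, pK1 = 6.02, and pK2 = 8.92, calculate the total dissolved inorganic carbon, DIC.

DIC = 1.39 mmol/kg

[CO2*] = KH · pCO2 = 10^(−1.47) × 379×10^-6 = 1.284×10^-5 mol/kg
α₀ = 1/(1 + K1/[H⁺] + K1K2/[H⁺]²) = 1/(1 + 10^+1.98 + 10^+1.06) = 0.009261
DIC = [CO2*]/α₀ = 1.284×10^-5 / 0.009261 = 1.39 mmol/kg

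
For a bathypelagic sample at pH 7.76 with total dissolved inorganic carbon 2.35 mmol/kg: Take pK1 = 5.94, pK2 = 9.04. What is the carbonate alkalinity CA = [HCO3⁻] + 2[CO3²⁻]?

CA = [HCO3⁻] + 2[CO3²⁻] = (α₁ + 2α₂)·DIC
At pH 7.76: [H⁺]/K1 = 10^-1.82 = 0.015136, K2/[H⁺] = 10^-1.28 = 0.052481
α₁ = 1/(1 + 0.015136 + 0.052481) = 1/1.0676 = 0.9367; α₂ = α₁·K2/[H⁺] = 0.04916
α₁ + 2α₂ = 1.0350
CA = 1.0350 × 2.35 = 2.43 mmol/kg

CA = 2.43 mmol/kg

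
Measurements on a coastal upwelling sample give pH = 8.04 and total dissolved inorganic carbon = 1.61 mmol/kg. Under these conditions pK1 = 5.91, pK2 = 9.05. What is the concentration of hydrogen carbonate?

α₁ = 1 / (1 + [H⁺]/K1 + K2/[H⁺]) = 1 / (1 + 10^-2.13 + 10^-1.01)
   = 1 / (1 + 0.0074131 + 0.097724) = 1/1.1051 = 0.9049
[HCO3⁻] = α₁ × DIC = 0.9049 × 1.61 = 1.46 mmol/kg

[HCO3⁻] = 1.46 mmol/kg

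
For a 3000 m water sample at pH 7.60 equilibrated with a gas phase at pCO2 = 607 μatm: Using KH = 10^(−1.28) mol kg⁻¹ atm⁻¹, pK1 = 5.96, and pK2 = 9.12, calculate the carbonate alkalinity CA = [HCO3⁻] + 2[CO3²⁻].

CA = 1.47 mmol/kg

[CO2*] = KH · pCO2 = 10^(−1.28) × 607×10^-6 = 3.186×10^-5 mol/kg
α₀ = 1/(1 + K1/[H⁺] + K1K2/[H⁺]²) = 1/(1 + 10^+1.64 + 10^+0.12) = 0.02175
DIC = [CO2*]/α₀ = 3.186×10^-5 / 0.02175 = 1.464 mmol/kg
CA = (α₁ + 2α₂)·DIC = (0.9496 + 2×0.02868) × 1.464 = 1.47 mmol/kg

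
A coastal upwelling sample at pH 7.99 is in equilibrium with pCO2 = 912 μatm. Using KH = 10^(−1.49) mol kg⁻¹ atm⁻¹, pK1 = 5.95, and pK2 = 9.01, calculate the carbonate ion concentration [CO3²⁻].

[CO2*] = KH · pCO2 = 10^(−1.49) × 912×10^-6 = 2.951×10^-5 mol/kg
α₀ = 1/(1 + K1/[H⁺] + K1K2/[H⁺]²) = 1/(1 + 10^+2.04 + 10^+1.02) = 0.008256
DIC = [CO2*]/α₀ = 2.951×10^-5 / 0.008256 = 3.574 mmol/kg
[CO3²⁻] = α₂·DIC; α₂ = 0.08645, so [CO3²⁻] = 0.08645 × 3.574 = 0.309 mmol/kg

[CO3²⁻] = 0.309 mmol/kg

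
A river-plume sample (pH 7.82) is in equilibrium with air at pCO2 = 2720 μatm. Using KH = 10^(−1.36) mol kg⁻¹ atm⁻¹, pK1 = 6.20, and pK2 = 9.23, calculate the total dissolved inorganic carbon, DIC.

[CO2*] = KH · pCO2 = 10^(−1.36) × 2720×10^-6 = 1.187×10^-4 mol/kg
α₀ = 1/(1 + K1/[H⁺] + K1K2/[H⁺]²) = 1/(1 + 10^+1.62 + 10^+0.21) = 0.02257
DIC = [CO2*]/α₀ = 1.187×10^-4 / 0.02257 = 5.26 mmol/kg

DIC = 5.26 mmol/kg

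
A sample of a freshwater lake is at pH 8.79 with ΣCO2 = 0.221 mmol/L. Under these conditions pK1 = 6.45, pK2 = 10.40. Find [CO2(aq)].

α₀ = 1 / (1 + K1/[H⁺] + K1K2/[H⁺]²) = 1 / (1 + 10^+2.34 + 10^+0.73)
   = 1 / (1 + 218.78 + 5.3703) = 1/225.15 = 0.004442
[CO2*] = α₀ × DIC = 0.004442 × 0.221 = 0.000982 mmol/L = 0.982 μmol/L

[CO2*] = 0.982 μmol/L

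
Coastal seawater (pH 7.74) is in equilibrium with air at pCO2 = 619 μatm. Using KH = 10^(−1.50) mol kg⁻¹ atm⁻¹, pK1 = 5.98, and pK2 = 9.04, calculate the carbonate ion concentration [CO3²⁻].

[CO2*] = KH · pCO2 = 10^(−1.50) × 619×10^-6 = 1.957×10^-5 mol/kg
α₀ = 1/(1 + K1/[H⁺] + K1K2/[H⁺]²) = 1/(1 + 10^+1.76 + 10^+0.46) = 0.01628
DIC = [CO2*]/α₀ = 1.957×10^-5 / 0.01628 = 1.202 mmol/kg
[CO3²⁻] = α₂·DIC; α₂ = 0.04695, so [CO3²⁻] = 0.04695 × 1.202 = 0.0565 mmol/kg

[CO3²⁻] = 0.0565 mmol/kg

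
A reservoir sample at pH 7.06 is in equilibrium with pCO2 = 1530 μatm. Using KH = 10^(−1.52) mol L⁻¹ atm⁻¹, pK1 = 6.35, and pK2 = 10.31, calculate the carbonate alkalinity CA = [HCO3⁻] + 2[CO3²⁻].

CA = 0.237 mmol/L

[CO2*] = KH · pCO2 = 10^(−1.52) × 1530×10^-6 = 4.621×10^-5 mol/L
α₀ = 1/(1 + K1/[H⁺] + K1K2/[H⁺]²) = 1/(1 + 10^+0.71 + 10^-2.54) = 0.1631
DIC = [CO2*]/α₀ = 4.621×10^-5 / 0.1631 = 0.2833 mmol/L
CA = (α₁ + 2α₂)·DIC = (0.8364 + 2×0.0004704) × 0.2833 = 0.237 mmol/L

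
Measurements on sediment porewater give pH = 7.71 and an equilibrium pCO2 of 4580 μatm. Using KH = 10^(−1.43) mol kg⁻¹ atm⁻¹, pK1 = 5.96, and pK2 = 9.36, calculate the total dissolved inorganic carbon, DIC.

[CO2*] = KH · pCO2 = 10^(−1.43) × 4580×10^-6 = 1.702×10^-4 mol/kg
α₀ = 1/(1 + K1/[H⁺] + K1K2/[H⁺]²) = 1/(1 + 10^+1.75 + 10^+0.10) = 0.01710
DIC = [CO2*]/α₀ = 1.702×10^-4 / 0.01710 = 9.95 mmol/kg

DIC = 9.95 mmol/kg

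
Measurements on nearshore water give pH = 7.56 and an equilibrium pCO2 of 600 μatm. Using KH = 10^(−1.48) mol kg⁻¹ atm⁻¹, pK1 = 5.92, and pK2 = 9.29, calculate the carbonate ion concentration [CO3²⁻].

[CO2*] = KH · pCO2 = 10^(−1.48) × 600×10^-6 = 1.987×10^-5 mol/kg
α₀ = 1/(1 + K1/[H⁺] + K1K2/[H⁺]²) = 1/(1 + 10^+1.64 + 10^-0.09) = 0.02200
DIC = [CO2*]/α₀ = 1.987×10^-5 / 0.02200 = 0.9033 mmol/kg
[CO3²⁻] = α₂·DIC; α₂ = 0.01788, so [CO3²⁻] = 0.01788 × 0.9033 = 0.0161 mmol/kg = 16.1 μmol/kg

[CO3²⁻] = 16.1 μmol/kg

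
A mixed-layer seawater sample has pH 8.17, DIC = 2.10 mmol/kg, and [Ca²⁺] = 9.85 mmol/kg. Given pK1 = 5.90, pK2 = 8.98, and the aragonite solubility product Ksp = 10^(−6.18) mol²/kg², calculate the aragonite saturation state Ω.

Ω = 4.18

α₂ = 1 / (1 + [H⁺]/K2 + [H⁺]²/(K1K2)) = 1 / (1 + 10^+0.81 + 10^-1.46)
   = 1 / (1 + 6.4565 + 0.034674) = 1/7.4912 = 0.1335
[CO3²⁻] = α₂ × DIC = 0.1335 × 2.10 = 0.2803 mmol/kg
Ksp = 10^(−6.18) = 6.607×10^-7
Ω = [Ca²⁺][CO3²⁻]/Ksp = (9.85×10^-3)(2.803×10^-4) / 6.607×10^-7 = 4.18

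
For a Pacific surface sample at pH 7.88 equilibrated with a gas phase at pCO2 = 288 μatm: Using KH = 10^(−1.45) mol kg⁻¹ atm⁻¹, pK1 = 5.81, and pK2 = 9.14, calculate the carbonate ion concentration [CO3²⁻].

[CO2*] = KH · pCO2 = 10^(−1.45) × 288×10^-6 = 1.022×10^-5 mol/kg
α₀ = 1/(1 + K1/[H⁺] + K1K2/[H⁺]²) = 1/(1 + 10^+2.07 + 10^+0.81) = 0.008003
DIC = [CO2*]/α₀ = 1.022×10^-5 / 0.008003 = 1.277 mmol/kg
[CO3²⁻] = α₂·DIC; α₂ = 0.05167, so [CO3²⁻] = 0.05167 × 1.277 = 0.0660 mmol/kg

[CO3²⁻] = 0.0660 mmol/kg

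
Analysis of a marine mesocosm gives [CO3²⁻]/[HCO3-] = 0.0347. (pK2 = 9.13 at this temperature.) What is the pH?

pH = 7.67

From K2 = [H⁺][CO3²⁻]/[HCO3-]:  pH = pK2 + log₁₀([CO3²⁻]/[HCO3-])
log₁₀(0.0347) = -1.460
pH = 9.13 + (-1.460) = 7.67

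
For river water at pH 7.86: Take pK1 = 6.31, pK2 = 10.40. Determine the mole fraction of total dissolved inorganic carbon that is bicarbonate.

α₁ = 0.970

α₁ = 1 / (1 + [H⁺]/K1 + K2/[H⁺]) = 1 / (1 + 10^-1.55 + 10^-2.54)
   = 1 / (1 + 0.028184 + 0.0028840) = 1/1.0311 = 0.9699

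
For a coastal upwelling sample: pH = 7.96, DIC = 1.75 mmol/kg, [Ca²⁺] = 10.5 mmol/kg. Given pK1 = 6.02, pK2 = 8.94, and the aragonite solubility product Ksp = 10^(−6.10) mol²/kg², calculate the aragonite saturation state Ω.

Ω = 2.17

α₂ = 1 / (1 + [H⁺]/K2 + [H⁺]²/(K1K2)) = 1 / (1 + 10^+0.98 + 10^-0.96)
   = 1 / (1 + 9.5499 + 0.10965) = 1/10.660 = 0.09381
[CO3²⁻] = α₂ × DIC = 0.09381 × 1.75 = 0.1642 mmol/kg
Ksp = 10^(−6.10) = 7.943×10^-7
Ω = [Ca²⁺][CO3²⁻]/Ksp = (10.5×10^-3)(1.642×10^-4) / 7.943×10^-7 = 2.17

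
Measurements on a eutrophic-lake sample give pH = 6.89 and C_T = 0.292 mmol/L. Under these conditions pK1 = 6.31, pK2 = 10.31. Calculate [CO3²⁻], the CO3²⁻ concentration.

[CO3²⁻] = 0.0879 μmol/L

α₂ = 1 / (1 + [H⁺]/K2 + [H⁺]²/(K1K2)) = 1 / (1 + 10^+3.42 + 10^+2.84)
   = 1 / (1 + 2630.3 + 691.83) = 1/3323.1 = 0.0003009
[CO3²⁻] = α₂ × DIC = 0.0003009 × 0.292 = 8.79×10^-5 mmol/L = 0.0879 μmol/L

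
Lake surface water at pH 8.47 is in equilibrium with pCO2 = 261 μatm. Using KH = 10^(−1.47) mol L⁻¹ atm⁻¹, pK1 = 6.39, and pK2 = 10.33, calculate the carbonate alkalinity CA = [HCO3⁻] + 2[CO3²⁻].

CA = 1.09 mmol/L

[CO2*] = KH · pCO2 = 10^(−1.47) × 261×10^-6 = 8.844×10^-6 mol/L
α₀ = 1/(1 + K1/[H⁺] + K1K2/[H⁺]²) = 1/(1 + 10^+2.08 + 10^+0.22) = 0.008138
DIC = [CO2*]/α₀ = 8.844×10^-6 / 0.008138 = 1.087 mmol/L
CA = (α₁ + 2α₂)·DIC = (0.9784 + 2×0.01351) × 1.087 = 1.09 mmol/L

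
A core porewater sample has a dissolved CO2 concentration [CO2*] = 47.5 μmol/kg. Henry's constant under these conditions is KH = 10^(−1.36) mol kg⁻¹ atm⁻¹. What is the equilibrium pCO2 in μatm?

pCO2 = 1090 μatm

KH = 10^(−1.36) = 4.365×10^-2 mol kg⁻¹ atm⁻¹
pCO2 = [CO2*]/KH = 47.5×10^-6 / 4.365×10^-2 = 1.09×10^-3 atm = 1090 μatm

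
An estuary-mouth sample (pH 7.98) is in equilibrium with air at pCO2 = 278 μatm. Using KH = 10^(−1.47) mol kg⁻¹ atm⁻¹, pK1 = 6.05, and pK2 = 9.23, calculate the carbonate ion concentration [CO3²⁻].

[CO2*] = KH · pCO2 = 10^(−1.47) × 278×10^-6 = 9.420×10^-6 mol/kg
α₀ = 1/(1 + K1/[H⁺] + K1K2/[H⁺]²) = 1/(1 + 10^+1.93 + 10^+0.68) = 0.01100
DIC = [CO2*]/α₀ = 9.420×10^-6 / 0.01100 = 0.8563 mmol/kg
[CO3²⁻] = α₂·DIC; α₂ = 0.05265, so [CO3²⁻] = 0.05265 × 0.8563 = 0.0451 mmol/kg

[CO3²⁻] = 0.0451 mmol/kg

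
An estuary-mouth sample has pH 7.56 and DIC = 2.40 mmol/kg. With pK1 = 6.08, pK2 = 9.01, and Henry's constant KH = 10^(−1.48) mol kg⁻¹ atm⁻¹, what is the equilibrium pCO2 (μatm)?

pCO2 = 2250 μatm

α₀ = 1 / (1 + K1/[H⁺] + K1K2/[H⁺]²) = 1 / (1 + 10^+1.48 + 10^+0.03)
   = 1 / (1 + 30.200 + 1.0715) = 1/32.271 = 0.03099
[CO2*] = α₀ × DIC = 0.03099 × 2.40 = 0.07437 mmol/kg
pCO2 = [CO2*]/KH = 7.437×10^-5 / 3.311×10^-2 = 2250 μatm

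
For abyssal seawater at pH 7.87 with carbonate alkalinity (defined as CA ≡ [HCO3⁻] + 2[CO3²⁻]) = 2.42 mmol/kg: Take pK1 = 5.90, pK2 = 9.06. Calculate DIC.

CA = [HCO3⁻] + 2[CO3²⁻] = (α₁ + 2α₂)·DIC
At pH 7.87: [H⁺]/K1 = 10^-1.97 = 0.010715, K2/[H⁺] = 10^-1.19 = 0.064565
α₁ = 1/(1 + 0.010715 + 0.064565) = 1/1.0753 = 0.9300; α₂ = α₁·K2/[H⁺] = 0.06005
α₁ + 2α₂ = 1.0501
DIC = CA / (α₁ + 2α₂) = 2.42 / 1.0501 = 2.30 mmol/kg

DIC = 2.30 mmol/kg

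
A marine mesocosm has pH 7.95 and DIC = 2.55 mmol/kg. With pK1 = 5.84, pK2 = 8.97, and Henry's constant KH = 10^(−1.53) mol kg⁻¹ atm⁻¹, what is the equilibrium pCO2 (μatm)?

pCO2 = 608 μatm

α₀ = 1 / (1 + K1/[H⁺] + K1K2/[H⁺]²) = 1 / (1 + 10^+2.11 + 10^+1.09)
   = 1 / (1 + 128.82 + 12.303) = 1/142.13 = 0.007036
[CO2*] = α₀ × DIC = 0.007036 × 2.55 = 0.01794 mmol/kg = 17.94 μmol/kg
pCO2 = [CO2*]/KH = 1.794×10^-5 / 2.951×10^-2 = 608 μatm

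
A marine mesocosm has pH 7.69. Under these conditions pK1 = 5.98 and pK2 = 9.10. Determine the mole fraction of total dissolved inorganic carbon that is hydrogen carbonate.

α₁ = 1 / (1 + [H⁺]/K1 + K2/[H⁺]) = 1 / (1 + 10^-1.71 + 10^-1.41)
   = 1 / (1 + 0.019498 + 0.038905) = 1/1.0584 = 0.9448

α₁ = 0.945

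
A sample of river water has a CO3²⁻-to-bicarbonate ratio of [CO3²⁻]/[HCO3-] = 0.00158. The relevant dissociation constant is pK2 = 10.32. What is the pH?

pH = 7.52

From K2 = [H⁺][CO3²⁻]/[HCO3-]:  pH = pK2 + log₁₀([CO3²⁻]/[HCO3-])
log₁₀(0.00158) = -2.801
pH = 10.32 + (-2.801) = 7.52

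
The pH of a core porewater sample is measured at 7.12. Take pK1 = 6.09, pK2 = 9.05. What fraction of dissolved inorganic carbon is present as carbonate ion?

α₂ = 1 / (1 + [H⁺]/K2 + [H⁺]²/(K1K2)) = 1 / (1 + 10^+1.93 + 10^+0.90)
   = 1 / (1 + 85.114 + 7.9433) = 1/94.057 = 0.01063

α₂ = 0.0106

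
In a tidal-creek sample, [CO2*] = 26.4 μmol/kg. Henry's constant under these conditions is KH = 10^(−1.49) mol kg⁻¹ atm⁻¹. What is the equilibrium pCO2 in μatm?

pCO2 = 816 μatm

KH = 10^(−1.49) = 3.236×10^-2 mol kg⁻¹ atm⁻¹
pCO2 = [CO2*]/KH = 26.4×10^-6 / 3.236×10^-2 = 8.16×10^-4 atm = 816 μatm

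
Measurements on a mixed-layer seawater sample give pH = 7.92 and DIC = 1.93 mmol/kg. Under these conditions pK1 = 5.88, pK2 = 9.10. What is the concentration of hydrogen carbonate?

[HCO3⁻] = 1.80 mmol/kg

α₁ = 1 / (1 + [H⁺]/K1 + K2/[H⁺]) = 1 / (1 + 10^-2.04 + 10^-1.18)
   = 1 / (1 + 0.0091201 + 0.066069) = 1/1.0752 = 0.9301
[HCO3⁻] = α₁ × DIC = 0.9301 × 1.93 = 1.80 mmol/kg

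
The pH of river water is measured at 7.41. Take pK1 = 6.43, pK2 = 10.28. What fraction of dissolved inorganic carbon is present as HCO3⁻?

α₁ = 1 / (1 + [H⁺]/K1 + K2/[H⁺]) = 1 / (1 + 10^-0.98 + 10^-2.87)
   = 1 / (1 + 0.10471 + 0.0013490) = 1/1.1061 = 0.9041

α₁ = 0.904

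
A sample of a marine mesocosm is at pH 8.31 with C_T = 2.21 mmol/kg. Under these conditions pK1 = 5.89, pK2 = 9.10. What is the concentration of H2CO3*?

[CO2*] = 7.21 μmol/kg

α₀ = 1 / (1 + K1/[H⁺] + K1K2/[H⁺]²) = 1 / (1 + 10^+2.42 + 10^+1.63)
   = 1 / (1 + 263.03 + 42.658) = 1/306.68 = 0.003261
[CO2*] = α₀ × DIC = 0.003261 × 2.21 = 0.00721 mmol/kg = 7.21 μmol/kg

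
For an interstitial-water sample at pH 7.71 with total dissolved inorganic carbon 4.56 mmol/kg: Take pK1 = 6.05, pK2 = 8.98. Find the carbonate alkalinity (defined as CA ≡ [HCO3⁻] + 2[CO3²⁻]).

CA = 4.69 mmol/kg

CA = [HCO3⁻] + 2[CO3²⁻] = (α₁ + 2α₂)·DIC
At pH 7.71: [H⁺]/K1 = 10^-1.66 = 0.021878, K2/[H⁺] = 10^-1.27 = 0.053703
α₁ = 1/(1 + 0.021878 + 0.053703) = 1/1.0756 = 0.9297; α₂ = α₁·K2/[H⁺] = 0.04993
α₁ + 2α₂ = 1.0296
CA = 1.0296 × 4.56 = 4.69 mmol/kg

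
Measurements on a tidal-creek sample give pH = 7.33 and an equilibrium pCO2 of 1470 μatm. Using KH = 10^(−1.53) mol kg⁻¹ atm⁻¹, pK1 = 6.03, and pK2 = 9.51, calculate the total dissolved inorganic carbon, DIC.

DIC = 0.915 mmol/kg

[CO2*] = KH · pCO2 = 10^(−1.53) × 1470×10^-6 = 4.338×10^-5 mol/kg
α₀ = 1/(1 + K1/[H⁺] + K1K2/[H⁺]²) = 1/(1 + 10^+1.30 + 10^-0.88) = 0.04743
DIC = [CO2*]/α₀ = 4.338×10^-5 / 0.04743 = 0.915 mmol/kg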